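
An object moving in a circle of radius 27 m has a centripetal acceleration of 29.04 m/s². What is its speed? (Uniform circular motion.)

v = √(a_c × r) = √(29.04 × 27) = 28.0 m/s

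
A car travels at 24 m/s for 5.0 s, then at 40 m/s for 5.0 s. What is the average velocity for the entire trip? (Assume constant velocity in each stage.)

d₁ = v₁t₁ = 24 × 5.0 = 120.0 m
d₂ = v₂t₂ = 40 × 5.0 = 200.0 m
d_total = 320.0 m, t_total = 10.0 s
v_avg = d_total/t_total = 320.0/10.0 = 32.0 m/s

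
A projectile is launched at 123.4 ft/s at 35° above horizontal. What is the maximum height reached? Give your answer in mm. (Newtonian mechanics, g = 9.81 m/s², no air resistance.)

v₀ = 123.4 ft/s × 0.3048 = 37.6123 m/s
H = v₀² × sin²(θ) / (2g) = 37.6123² × sin(35°)² / (2 × 9.81) = 1414.69 × 0.32899 / 19.62 = 23.7217 m
H = 23.7217 m / 0.001 = 23720 mm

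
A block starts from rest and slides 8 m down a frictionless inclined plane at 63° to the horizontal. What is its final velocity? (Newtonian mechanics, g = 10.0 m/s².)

a = g sin(θ) = 10.0 × sin(63°) = 8.9101 m/s²
v = √(2ad) = √(2 × 8.9101 × 8) = 11.94 m/s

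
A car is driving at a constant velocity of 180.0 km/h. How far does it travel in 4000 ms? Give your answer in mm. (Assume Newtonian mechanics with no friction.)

v = 180.0 km/h × 0.2777777777777778 = 50.0 m/s
t = 4000 ms × 0.001 = 4.0 s
d = v × t = 50.0 × 4.0 = 200.0 m
d = 200.0 m / 0.001 = 200000 mm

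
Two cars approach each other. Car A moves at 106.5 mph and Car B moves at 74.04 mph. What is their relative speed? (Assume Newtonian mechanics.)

v_rel = v_A + v_B = 106.5 + 74.04 = 180.54 mph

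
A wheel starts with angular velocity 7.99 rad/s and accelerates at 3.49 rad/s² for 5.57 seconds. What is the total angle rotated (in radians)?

θ = ω₀t + ½αt² = 7.99×5.57 + ½×3.49×5.57² = 98.64 rad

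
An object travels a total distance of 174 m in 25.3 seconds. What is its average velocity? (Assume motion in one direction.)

v_avg = Δd / Δt = 174 / 25.3 = 6.88 m/s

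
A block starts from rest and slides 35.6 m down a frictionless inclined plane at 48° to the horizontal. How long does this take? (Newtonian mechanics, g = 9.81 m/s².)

a = g sin(θ) = 9.81 × sin(48°) = 7.2903 m/s²
t = √(2d/a) = √(2 × 35.6 / 7.2903) = 3.13 s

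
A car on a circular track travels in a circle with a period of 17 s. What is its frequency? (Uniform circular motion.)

f = 1/T = 1/17 = 0.0588 Hz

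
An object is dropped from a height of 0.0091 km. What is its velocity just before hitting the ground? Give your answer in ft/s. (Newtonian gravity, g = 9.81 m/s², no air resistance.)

h = 0.0091 km × 1000.0 = 9.1 m
v = √(2gh) = √(2 × 9.81 × 9.1) = 13.362 m/s
v = 13.362 m/s / 0.3048 = 43.84 ft/s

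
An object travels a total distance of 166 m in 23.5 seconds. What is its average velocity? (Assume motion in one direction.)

v_avg = Δd / Δt = 166 / 23.5 = 7.06 m/s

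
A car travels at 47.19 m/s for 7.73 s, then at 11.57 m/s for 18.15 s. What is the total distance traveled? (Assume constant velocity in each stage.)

d₁ = v₁t₁ = 47.19 × 7.73 = 364.7787 m
d₂ = v₂t₂ = 11.57 × 18.15 = 209.9955 m
d_total = 364.7787 + 209.9955 = 574.77 m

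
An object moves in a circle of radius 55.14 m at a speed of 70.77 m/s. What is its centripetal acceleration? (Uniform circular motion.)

a_c = v²/r = 70.77²/55.14 = 5008.3929/55.14 = 90.83 m/s²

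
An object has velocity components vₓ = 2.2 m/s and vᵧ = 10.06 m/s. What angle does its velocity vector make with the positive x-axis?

θ = arctan(vᵧ/vₓ) = arctan(10.06/2.2) = 77.66°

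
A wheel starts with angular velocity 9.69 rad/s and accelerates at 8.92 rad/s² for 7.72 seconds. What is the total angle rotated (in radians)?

θ = ω₀t + ½αt² = 9.69×7.72 + ½×8.92×7.72² = 340.62 rad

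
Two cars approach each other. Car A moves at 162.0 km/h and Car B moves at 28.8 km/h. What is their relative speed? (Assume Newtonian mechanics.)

v_rel = v_A + v_B = 162.0 + 28.8 = 190.8 km/h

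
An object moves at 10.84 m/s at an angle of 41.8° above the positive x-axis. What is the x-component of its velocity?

vₓ = v cos(θ) = 10.84 × cos(41.8°) = 8.08 m/s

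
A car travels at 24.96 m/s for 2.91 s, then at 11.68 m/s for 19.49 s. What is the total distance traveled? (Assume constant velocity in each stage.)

d₁ = v₁t₁ = 24.96 × 2.91 = 72.6336 m
d₂ = v₂t₂ = 11.68 × 19.49 = 227.6432 m
d_total = 72.6336 + 227.6432 = 300.28 m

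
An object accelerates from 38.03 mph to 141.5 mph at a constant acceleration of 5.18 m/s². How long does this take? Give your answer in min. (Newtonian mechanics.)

v₀ = 38.03 mph × 0.44704 = 17.0009 m/s
v = 141.5 mph × 0.44704 = 63.2562 m/s
t = (v - v₀) / a = (63.2562 - 17.0009) / 5.18 = 8.92959 s
t = 8.92959 s / 60.0 = 0.1488 min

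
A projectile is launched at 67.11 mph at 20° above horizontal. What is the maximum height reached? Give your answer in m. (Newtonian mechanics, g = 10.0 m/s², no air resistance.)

v₀ = 67.11 mph × 0.44704 = 30.0009 m/s
H = v₀² × sin²(θ) / (2g) = 30.0009² × sin(20°)² / (2 × 10.0) = 900.054 × 0.116978 / 20.0 = 5.264 m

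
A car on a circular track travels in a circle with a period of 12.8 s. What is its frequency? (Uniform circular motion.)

f = 1/T = 1/12.8 = 0.0781 Hz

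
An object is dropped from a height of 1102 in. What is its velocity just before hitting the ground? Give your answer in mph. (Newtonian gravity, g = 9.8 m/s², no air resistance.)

h = 1102 in × 0.0254 = 27.9908 m
v = √(2gh) = √(2 × 9.8 × 27.9908) = 23.4226 m/s
v = 23.4226 m/s / 0.44704 = 52.39 mph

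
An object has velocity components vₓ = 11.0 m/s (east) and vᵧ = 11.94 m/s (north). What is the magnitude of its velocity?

|v| = √(vₓ² + vᵧ²) = √(11.0² + 11.94²) = √(263.5636) = 16.23 m/s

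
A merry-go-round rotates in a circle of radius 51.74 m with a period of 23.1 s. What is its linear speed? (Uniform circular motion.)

v = 2πr/T = 2π×51.74/23.1 = 14.07 m/s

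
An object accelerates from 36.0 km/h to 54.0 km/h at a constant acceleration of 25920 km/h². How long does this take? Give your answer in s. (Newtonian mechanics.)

v₀ = 36.0 km/h × 0.2777777777777778 = 10.0 m/s
v = 54.0 km/h × 0.2777777777777778 = 15.0 m/s
a = 25920 km/h² × 7.716049382716049e-05 = 2.0 m/s²
t = (v - v₀) / a = (15.0 - 10.0) / 2.0 = 2.5 s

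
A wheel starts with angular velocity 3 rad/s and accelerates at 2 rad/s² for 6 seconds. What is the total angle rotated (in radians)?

θ = ω₀t + ½αt² = 3×6 + ½×2×6² = 54.0 rad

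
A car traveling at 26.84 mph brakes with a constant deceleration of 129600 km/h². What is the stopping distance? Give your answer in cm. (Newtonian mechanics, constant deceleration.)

v₀ = 26.84 mph × 0.44704 = 11.9986 m/s
a = 129600 km/h² × 7.716049382716049e-05 = 10.0 m/s²
d = v₀² / (2a) = 11.9986² / (2 × 10.0) = 143.966 / 20.0 = 7.1983 m
d = 7.1983 m / 0.01 = 719.8 cm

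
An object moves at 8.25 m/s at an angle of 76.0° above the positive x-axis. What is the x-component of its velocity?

vₓ = v cos(θ) = 8.25 × cos(76.0°) = 2.0 m/s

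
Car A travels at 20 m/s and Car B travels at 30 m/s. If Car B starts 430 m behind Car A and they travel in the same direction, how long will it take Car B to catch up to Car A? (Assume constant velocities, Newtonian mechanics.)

Relative speed: v_rel = 30 - 20 = 10 m/s
Time to catch: t = d₀/v_rel = 430/10 = 43.0 s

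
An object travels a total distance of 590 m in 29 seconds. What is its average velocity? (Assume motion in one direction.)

v_avg = Δd / Δt = 590 / 29 = 20.34 m/s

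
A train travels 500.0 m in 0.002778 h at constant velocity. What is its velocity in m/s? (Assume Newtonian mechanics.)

t = 0.002778 h × 3600.0 = 10.0008 s
v = d / t = 500.0 / 10.0008 = 50.0 m/s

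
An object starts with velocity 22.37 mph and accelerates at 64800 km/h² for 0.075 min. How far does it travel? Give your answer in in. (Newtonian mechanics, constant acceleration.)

v₀ = 22.37 mph × 0.44704 = 10.0003 m/s
a = 64800 km/h² × 7.716049382716049e-05 = 5.0 m/s²
t = 0.075 min × 60.0 = 4.5 s
d = v₀ × t + ½ × a × t² = 10.0003 × 4.5 + 0.5 × 5.0 × 4.5² = 95.6264 m
d = 95.6264 m / 0.0254 = 3765 in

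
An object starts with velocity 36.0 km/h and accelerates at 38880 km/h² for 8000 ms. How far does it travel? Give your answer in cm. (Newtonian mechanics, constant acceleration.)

v₀ = 36.0 km/h × 0.2777777777777778 = 10.0 m/s
a = 38880 km/h² × 7.716049382716049e-05 = 3.0 m/s²
t = 8000 ms × 0.001 = 8.0 s
d = v₀ × t + ½ × a × t² = 10.0 × 8.0 + 0.5 × 3.0 × 8.0² = 176.0 m
d = 176.0 m / 0.01 = 17600 cm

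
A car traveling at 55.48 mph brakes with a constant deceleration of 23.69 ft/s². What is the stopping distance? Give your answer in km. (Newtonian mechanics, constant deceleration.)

v₀ = 55.48 mph × 0.44704 = 24.8018 m/s
a = 23.69 ft/s² × 0.3048 = 7.22071 m/s²
d = v₀² / (2a) = 24.8018² / (2 × 7.22071) = 615.129 / 14.4414 = 42.5948 m
d = 42.5948 m / 1000.0 = 0.04259 km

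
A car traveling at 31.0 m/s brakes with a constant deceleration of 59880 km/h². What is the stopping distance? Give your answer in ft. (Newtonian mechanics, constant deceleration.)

a = 59880 km/h² × 7.716049382716049e-05 = 4.62037 m/s²
d = v₀² / (2a) = 31.0² / (2 × 4.62037) = 961.0 / 9.24074 = 103.996 m
d = 103.996 m / 0.3048 = 341.2 ft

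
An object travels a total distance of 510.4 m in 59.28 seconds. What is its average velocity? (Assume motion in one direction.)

v_avg = Δd / Δt = 510.4 / 59.28 = 8.61 m/s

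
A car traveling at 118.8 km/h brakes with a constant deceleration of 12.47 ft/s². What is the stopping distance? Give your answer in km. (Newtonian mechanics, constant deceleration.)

v₀ = 118.8 km/h × 0.2777777777777778 = 33.0 m/s
a = 12.47 ft/s² × 0.3048 = 3.80086 m/s²
d = v₀² / (2a) = 33.0² / (2 × 3.80086) = 1089.0 / 7.60172 = 143.257 m
d = 143.257 m / 1000.0 = 0.1433 km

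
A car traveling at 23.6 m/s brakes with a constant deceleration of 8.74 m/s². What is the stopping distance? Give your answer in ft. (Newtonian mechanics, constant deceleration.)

d = v₀² / (2a) = 23.6² / (2 × 8.74) = 556.96 / 17.48 = 31.8627 m
d = 31.8627 m / 0.3048 = 104.5 ft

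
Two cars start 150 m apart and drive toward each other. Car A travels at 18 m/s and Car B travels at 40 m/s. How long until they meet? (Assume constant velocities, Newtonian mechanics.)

Combined speed: v_combined = 18 + 40 = 58 m/s
Time to meet: t = d/v_combined = 150/58 = 2.59 s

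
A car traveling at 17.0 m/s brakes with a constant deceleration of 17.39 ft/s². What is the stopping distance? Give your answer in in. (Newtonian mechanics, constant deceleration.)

a = 17.39 ft/s² × 0.3048 = 5.30047 m/s²
d = v₀² / (2a) = 17.0² / (2 × 5.30047) = 289.0 / 10.6009 = 27.2618 m
d = 27.2618 m / 0.0254 = 1073 in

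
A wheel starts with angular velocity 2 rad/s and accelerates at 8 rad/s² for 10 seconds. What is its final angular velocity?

ω = ω₀ + αt = 2 + 8 × 10 = 82 rad/s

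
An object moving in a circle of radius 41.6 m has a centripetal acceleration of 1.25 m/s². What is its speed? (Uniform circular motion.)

v = √(a_c × r) = √(1.25 × 41.6) = 7.21 m/s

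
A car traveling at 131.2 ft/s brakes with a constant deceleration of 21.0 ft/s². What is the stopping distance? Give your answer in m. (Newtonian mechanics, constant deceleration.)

v₀ = 131.2 ft/s × 0.3048 = 39.9898 m/s
a = 21.0 ft/s² × 0.3048 = 6.4008 m/s²
d = v₀² / (2a) = 39.9898² / (2 × 6.4008) = 1599.18 / 12.8016 = 124.9 m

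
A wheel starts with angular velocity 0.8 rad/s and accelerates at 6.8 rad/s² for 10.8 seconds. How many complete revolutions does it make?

θ = ω₀t + ½αt² = 0.8×10.8 + ½×6.8×10.8² = 405.216 rad
Total revolutions = θ/(2π) = 405.216/(2π) = 64.49
Complete revolutions = ⌊64.49⌋ = 64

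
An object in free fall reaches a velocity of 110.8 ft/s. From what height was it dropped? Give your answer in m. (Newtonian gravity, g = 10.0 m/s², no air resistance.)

v = 110.8 ft/s × 0.3048 = 33.7718 m/s
h = v² / (2g) = 33.7718² / (2 × 10.0) = 57.03 m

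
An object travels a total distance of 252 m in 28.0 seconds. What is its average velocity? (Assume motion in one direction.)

v_avg = Δd / Δt = 252 / 28.0 = 9.0 m/s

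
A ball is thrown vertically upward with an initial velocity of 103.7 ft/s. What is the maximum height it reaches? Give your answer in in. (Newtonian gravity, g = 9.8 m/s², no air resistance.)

v₀ = 103.7 ft/s × 0.3048 = 31.6078 m/s
h_max = v₀² / (2g) = 31.6078² / (2 × 9.8) = 999.053 / 19.6 = 50.9721 m
h_max = 50.9721 m / 0.0254 = 2007 in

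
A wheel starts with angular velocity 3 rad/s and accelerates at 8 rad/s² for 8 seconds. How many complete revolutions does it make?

θ = ω₀t + ½αt² = 3×8 + ½×8×8² = 280.0 rad
Total revolutions = θ/(2π) = 280.0/(2π) = 44.56
Complete revolutions = ⌊44.56⌋ = 44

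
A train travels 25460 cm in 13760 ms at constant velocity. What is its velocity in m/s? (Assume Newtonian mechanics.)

d = 25460 cm × 0.01 = 254.6 m
t = 13760 ms × 0.001 = 13.76 s
v = d / t = 254.6 / 13.76 = 18.5 m/s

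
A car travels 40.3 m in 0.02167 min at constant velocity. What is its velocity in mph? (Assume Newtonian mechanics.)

t = 0.02167 min × 60.0 = 1.3002 s
v = d / t = 40.3 / 1.3002 = 30.9952 m/s
v = 30.9952 m/s / 0.44704 = 69.33 mph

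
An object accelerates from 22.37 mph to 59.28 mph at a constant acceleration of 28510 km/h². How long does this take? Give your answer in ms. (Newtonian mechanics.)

v₀ = 22.37 mph × 0.44704 = 10.0003 m/s
v = 59.28 mph × 0.44704 = 26.5005 m/s
a = 28510 km/h² × 7.716049382716049e-05 = 2.19985 m/s²
t = (v - v₀) / a = (26.5005 - 10.0003) / 2.19985 = 7.5006 s
t = 7.5006 s / 0.001 = 7501 ms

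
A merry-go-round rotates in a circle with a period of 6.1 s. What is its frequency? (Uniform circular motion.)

f = 1/T = 1/6.1 = 0.1639 Hz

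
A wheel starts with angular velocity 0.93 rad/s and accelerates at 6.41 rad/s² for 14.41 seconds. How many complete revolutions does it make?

θ = ω₀t + ½αt² = 0.93×14.41 + ½×6.41×14.41² = 678.9134605 rad
Total revolutions = θ/(2π) = 678.9134605/(2π) = 108.05
Complete revolutions = ⌊108.05⌋ = 108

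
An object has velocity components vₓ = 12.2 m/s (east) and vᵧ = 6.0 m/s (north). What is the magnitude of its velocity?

|v| = √(vₓ² + vᵧ²) = √(12.2² + 6.0²) = √(184.84) = 13.6 m/s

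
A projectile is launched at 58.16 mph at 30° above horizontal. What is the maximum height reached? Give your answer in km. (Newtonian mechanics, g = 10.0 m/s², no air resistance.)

v₀ = 58.16 mph × 0.44704 = 25.9998 m/s
H = v₀² × sin²(θ) / (2g) = 25.9998² × sin(30°)² / (2 × 10.0) = 675.99 × 0.25 / 20.0 = 8.44988 m
H = 8.44988 m / 1000.0 = 0.00845 km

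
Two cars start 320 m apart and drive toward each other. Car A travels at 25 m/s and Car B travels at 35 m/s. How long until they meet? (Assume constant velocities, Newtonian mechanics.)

Combined speed: v_combined = 25 + 35 = 60 m/s
Time to meet: t = d/v_combined = 320/60 = 5.33 s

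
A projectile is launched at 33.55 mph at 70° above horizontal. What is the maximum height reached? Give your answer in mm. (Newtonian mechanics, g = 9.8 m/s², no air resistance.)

v₀ = 33.55 mph × 0.44704 = 14.9982 m/s
H = v₀² × sin²(θ) / (2g) = 14.9982² × sin(70°)² / (2 × 9.8) = 224.946 × 0.883022 / 19.6 = 10.1343 m
H = 10.1343 m / 0.001 = 10130 mm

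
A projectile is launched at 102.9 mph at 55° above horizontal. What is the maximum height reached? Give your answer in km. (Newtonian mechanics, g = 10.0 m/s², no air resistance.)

v₀ = 102.9 mph × 0.44704 = 46.0004 m/s
H = v₀² × sin²(θ) / (2g) = 46.0004² × sin(55°)² / (2 × 10.0) = 2116.04 × 0.67101 / 20.0 = 70.9942 m
H = 70.9942 m / 1000.0 = 0.07099 km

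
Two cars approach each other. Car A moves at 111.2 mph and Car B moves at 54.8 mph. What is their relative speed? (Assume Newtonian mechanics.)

v_rel = v_A + v_B = 111.2 + 54.8 = 166.0 mph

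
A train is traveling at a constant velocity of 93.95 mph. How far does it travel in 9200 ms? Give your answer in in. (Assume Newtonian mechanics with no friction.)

v = 93.95 mph × 0.44704 = 41.9994 m/s
t = 9200 ms × 0.001 = 9.2 s
d = v × t = 41.9994 × 9.2 = 386.394 m
d = 386.394 m / 0.0254 = 15210 in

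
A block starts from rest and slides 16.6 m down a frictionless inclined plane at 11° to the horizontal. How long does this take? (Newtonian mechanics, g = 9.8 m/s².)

a = g sin(θ) = 9.8 × sin(11°) = 1.8699 m/s²
t = √(2d/a) = √(2 × 16.6 / 1.8699) = 4.21 s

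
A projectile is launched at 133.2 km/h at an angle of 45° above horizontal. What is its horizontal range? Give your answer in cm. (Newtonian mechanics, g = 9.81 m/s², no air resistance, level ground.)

v₀ = 133.2 km/h × 0.2777777777777778 = 37.0 m/s
R = v₀² × sin(2θ) / g = 37.0² × sin(2 × 45°) / 9.81 = 1369.0 × 1.0 / 9.81 = 139.551 m
R = 139.551 m / 0.01 = 13960 cm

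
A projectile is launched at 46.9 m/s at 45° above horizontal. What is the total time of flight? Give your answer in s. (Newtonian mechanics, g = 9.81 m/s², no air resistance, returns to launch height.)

T = 2 × v₀ × sin(θ) / g = 2 × 46.9 × sin(45°) / 9.81 = 2 × 46.9 × 0.707107 / 9.81 = 6.761 s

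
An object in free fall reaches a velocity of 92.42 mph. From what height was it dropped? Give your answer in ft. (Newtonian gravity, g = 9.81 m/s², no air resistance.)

v = 92.42 mph × 0.44704 = 41.3154 m/s
h = v² / (2g) = 41.3154² / (2 × 9.81) = 87.0011 m
h = 87.0011 m / 0.3048 = 285.4 ft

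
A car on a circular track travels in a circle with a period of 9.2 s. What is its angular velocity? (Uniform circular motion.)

ω = 2π/T = 2π/9.2 = 0.683 rad/s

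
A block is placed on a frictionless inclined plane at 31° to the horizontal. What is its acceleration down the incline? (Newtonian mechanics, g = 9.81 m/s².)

a = g sin(θ) = 9.81 × sin(31°) = 9.81 × 0.515 = 5.05 m/s²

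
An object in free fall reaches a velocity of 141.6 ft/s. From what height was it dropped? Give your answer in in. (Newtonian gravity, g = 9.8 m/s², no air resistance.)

v = 141.6 ft/s × 0.3048 = 43.1597 m/s
h = v² / (2g) = 43.1597² / (2 × 9.8) = 95.0388 m
h = 95.0388 m / 0.0254 = 3742 in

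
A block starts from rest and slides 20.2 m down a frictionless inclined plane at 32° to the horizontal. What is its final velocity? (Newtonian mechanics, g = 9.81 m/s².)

a = g sin(θ) = 9.81 × sin(32°) = 5.1985 m/s²
v = √(2ad) = √(2 × 5.1985 × 20.2) = 14.49 m/s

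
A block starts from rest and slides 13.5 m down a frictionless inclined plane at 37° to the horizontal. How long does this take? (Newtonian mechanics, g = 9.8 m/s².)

a = g sin(θ) = 9.8 × sin(37°) = 5.8978 m/s²
t = √(2d/a) = √(2 × 13.5 / 5.8978) = 2.14 s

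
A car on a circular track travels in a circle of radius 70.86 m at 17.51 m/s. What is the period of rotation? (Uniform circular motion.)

T = 2πr/v = 2π×70.86/17.51 = 25.43 s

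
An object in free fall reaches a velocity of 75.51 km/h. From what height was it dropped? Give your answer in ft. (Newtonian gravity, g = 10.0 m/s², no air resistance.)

v = 75.51 km/h × 0.2777777777777778 = 20.975 m/s
h = v² / (2g) = 20.975² / (2 × 10.0) = 21.9975 m
h = 21.9975 m / 0.3048 = 72.17 ft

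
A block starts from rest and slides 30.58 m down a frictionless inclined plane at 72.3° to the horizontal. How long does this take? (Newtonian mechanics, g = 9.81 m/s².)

a = g sin(θ) = 9.81 × sin(72.3°) = 9.3456 m/s²
t = √(2d/a) = √(2 × 30.58 / 9.3456) = 2.56 s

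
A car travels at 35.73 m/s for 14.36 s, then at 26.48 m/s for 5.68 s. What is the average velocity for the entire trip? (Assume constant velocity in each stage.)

d₁ = v₁t₁ = 35.73 × 14.36 = 513.0828 m
d₂ = v₂t₂ = 26.48 × 5.68 = 150.4064 m
d_total = 663.4892 m, t_total = 20.04 s
v_avg = d_total/t_total = 663.4892/20.04 = 33.11 m/s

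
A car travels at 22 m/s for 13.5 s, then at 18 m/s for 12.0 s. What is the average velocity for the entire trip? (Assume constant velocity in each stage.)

d₁ = v₁t₁ = 22 × 13.5 = 297.0 m
d₂ = v₂t₂ = 18 × 12.0 = 216.0 m
d_total = 513.0 m, t_total = 25.5 s
v_avg = d_total/t_total = 513.0/25.5 = 20.12 m/s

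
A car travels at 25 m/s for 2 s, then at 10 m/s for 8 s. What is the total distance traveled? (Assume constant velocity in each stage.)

d₁ = v₁t₁ = 25 × 2 = 50 m
d₂ = v₂t₂ = 10 × 8 = 80 m
d_total = 50 + 80 = 130 m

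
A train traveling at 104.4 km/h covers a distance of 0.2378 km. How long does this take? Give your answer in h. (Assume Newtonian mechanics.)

d = 0.2378 km × 1000.0 = 237.8 m
v = 104.4 km/h × 0.2777777777777778 = 29.0 m/s
t = d / v = 237.8 / 29.0 = 8.2 s
t = 8.2 s / 3600.0 = 0.002278 h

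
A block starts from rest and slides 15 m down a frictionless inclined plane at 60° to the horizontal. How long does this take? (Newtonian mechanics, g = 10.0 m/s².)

a = g sin(θ) = 10.0 × sin(60°) = 8.6603 m/s²
t = √(2d/a) = √(2 × 15 / 8.6603) = 1.86 s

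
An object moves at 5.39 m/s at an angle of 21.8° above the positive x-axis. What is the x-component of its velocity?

vₓ = v cos(θ) = 5.39 × cos(21.8°) = 5.0 m/s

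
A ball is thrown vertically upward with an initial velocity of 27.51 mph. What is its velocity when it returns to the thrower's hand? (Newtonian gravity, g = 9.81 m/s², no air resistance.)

By conservation of energy (no air resistance), the ball returns to the throw height with the same speed as launch, but directed downward.
|v_ground| = v₀ = 27.51 mph
v_ground = 27.51 mph (downward)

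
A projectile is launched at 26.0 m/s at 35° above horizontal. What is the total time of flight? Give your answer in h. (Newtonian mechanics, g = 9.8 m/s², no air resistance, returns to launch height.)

T = 2 × v₀ × sin(θ) / g = 2 × 26.0 × sin(35°) / 9.8 = 2 × 26.0 × 0.573576 / 9.8 = 3.04346 s
T = 3.04346 s / 3600.0 = 0.0008454 h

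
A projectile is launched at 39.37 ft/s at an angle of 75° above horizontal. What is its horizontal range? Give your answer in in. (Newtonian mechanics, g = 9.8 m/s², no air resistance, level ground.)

v₀ = 39.37 ft/s × 0.3048 = 12.0 m/s
R = v₀² × sin(2θ) / g = 12.0² × sin(2 × 75°) / 9.8 = 144.0 × 0.5 / 9.8 = 7.34694 m
R = 7.34694 m / 0.0254 = 289.2 in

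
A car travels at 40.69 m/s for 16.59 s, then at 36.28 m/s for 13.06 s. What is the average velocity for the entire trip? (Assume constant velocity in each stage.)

d₁ = v₁t₁ = 40.69 × 16.59 = 675.0471 m
d₂ = v₂t₂ = 36.28 × 13.06 = 473.8168 m
d_total = 1148.8639 m, t_total = 29.65 s
v_avg = d_total/t_total = 1148.8639/29.65 = 38.75 m/s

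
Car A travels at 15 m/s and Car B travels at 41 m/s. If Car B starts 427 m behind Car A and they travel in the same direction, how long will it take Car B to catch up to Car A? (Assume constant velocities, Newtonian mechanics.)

Relative speed: v_rel = 41 - 15 = 26 m/s
Time to catch: t = d₀/v_rel = 427/26 = 16.42 s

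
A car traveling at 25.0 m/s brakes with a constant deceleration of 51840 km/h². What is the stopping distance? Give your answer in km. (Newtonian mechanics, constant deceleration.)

a = 51840 km/h² × 7.716049382716049e-05 = 4.0 m/s²
d = v₀² / (2a) = 25.0² / (2 × 4.0) = 625.0 / 8.0 = 78.125 m
d = 78.125 m / 1000.0 = 0.07812 km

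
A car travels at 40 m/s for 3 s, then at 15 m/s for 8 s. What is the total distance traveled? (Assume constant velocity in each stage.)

d₁ = v₁t₁ = 40 × 3 = 120 m
d₂ = v₂t₂ = 15 × 8 = 120 m
d_total = 120 + 120 = 240 m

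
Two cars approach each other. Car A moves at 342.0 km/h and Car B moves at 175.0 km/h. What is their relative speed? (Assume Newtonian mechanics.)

v_rel = v_A + v_B = 342.0 + 175.0 = 517.0 km/h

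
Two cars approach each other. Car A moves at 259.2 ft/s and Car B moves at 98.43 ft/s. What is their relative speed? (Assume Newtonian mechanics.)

v_rel = v_A + v_B = 259.2 + 98.43 = 357.63 ft/s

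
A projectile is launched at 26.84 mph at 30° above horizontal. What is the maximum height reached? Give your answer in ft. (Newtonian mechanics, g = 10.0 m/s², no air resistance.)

v₀ = 26.84 mph × 0.44704 = 11.9986 m/s
H = v₀² × sin²(θ) / (2g) = 11.9986² × sin(30°)² / (2 × 10.0) = 143.966 × 0.25 / 20.0 = 1.79958 m
H = 1.79958 m / 0.3048 = 5.904 ft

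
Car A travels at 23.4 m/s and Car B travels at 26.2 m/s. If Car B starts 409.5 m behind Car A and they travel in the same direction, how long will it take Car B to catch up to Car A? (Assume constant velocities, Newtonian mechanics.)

Relative speed: v_rel = 26.2 - 23.4 = 2.8 m/s
Time to catch: t = d₀/v_rel = 409.5/2.8 = 146.25 s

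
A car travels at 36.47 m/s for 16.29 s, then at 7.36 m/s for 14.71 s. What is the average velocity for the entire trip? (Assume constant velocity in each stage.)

d₁ = v₁t₁ = 36.47 × 16.29 = 594.0963 m
d₂ = v₂t₂ = 7.36 × 14.71 = 108.2656 m
d_total = 702.3619 m, t_total = 31.0 s
v_avg = d_total/t_total = 702.3619/31.0 = 22.66 m/s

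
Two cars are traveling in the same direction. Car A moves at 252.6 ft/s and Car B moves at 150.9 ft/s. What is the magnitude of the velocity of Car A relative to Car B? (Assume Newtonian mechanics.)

v_rel = |v_A - v_B| = |252.6 - 150.9| = 101.7 ft/s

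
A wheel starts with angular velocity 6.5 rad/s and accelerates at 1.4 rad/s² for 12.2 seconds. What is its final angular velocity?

ω = ω₀ + αt = 6.5 + 1.4 × 12.2 = 23.58 rad/s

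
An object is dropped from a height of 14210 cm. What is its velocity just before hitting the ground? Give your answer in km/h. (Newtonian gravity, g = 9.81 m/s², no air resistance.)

h = 14210 cm × 0.01 = 142.1 m
v = √(2gh) = √(2 × 9.81 × 142.1) = 52.8015 m/s
v = 52.8015 m/s / 0.2777777777777778 = 190.1 km/h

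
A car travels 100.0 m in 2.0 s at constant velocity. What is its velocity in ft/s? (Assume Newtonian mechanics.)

v = d / t = 100.0 / 2.0 = 50.0 m/s
v = 50.0 m/s / 0.3048 = 164.0 ft/s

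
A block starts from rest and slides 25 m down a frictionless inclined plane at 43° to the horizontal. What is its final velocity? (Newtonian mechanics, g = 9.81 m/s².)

a = g sin(θ) = 9.81 × sin(43°) = 6.6904 m/s²
v = √(2ad) = √(2 × 6.6904 × 25) = 18.29 m/s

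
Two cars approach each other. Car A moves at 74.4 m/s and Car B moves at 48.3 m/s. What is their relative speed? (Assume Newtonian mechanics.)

v_rel = v_A + v_B = 74.4 + 48.3 = 122.7 m/s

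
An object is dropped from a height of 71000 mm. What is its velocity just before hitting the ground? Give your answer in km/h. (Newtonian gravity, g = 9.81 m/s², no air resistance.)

h = 71000 mm × 0.001 = 71.0 m
v = √(2gh) = √(2 × 9.81 × 71.0) = 37.3232 m/s
v = 37.3232 m/s / 0.2777777777777778 = 134.4 km/h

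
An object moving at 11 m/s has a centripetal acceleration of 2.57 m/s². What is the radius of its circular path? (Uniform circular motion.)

r = v²/a_c = 11²/2.57 = 47.08 m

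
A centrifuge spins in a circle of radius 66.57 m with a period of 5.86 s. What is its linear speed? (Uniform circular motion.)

v = 2πr/T = 2π×66.57/5.86 = 71.38 m/s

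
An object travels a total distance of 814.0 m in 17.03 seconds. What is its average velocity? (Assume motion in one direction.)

v_avg = Δd / Δt = 814.0 / 17.03 = 47.8 m/s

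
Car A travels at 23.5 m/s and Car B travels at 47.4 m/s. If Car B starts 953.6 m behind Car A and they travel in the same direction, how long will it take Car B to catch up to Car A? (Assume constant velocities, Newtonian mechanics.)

Relative speed: v_rel = 47.4 - 23.5 = 23.9 m/s
Time to catch: t = d₀/v_rel = 953.6/23.9 = 39.9 s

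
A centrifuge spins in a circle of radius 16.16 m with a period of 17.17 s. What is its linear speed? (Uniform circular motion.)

v = 2πr/T = 2π×16.16/17.17 = 5.91 m/s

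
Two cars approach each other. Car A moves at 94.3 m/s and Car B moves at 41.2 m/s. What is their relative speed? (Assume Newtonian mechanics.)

v_rel = v_A + v_B = 94.3 + 41.2 = 135.5 m/s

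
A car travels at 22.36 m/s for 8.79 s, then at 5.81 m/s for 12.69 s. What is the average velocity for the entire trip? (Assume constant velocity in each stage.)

d₁ = v₁t₁ = 22.36 × 8.79 = 196.5444 m
d₂ = v₂t₂ = 5.81 × 12.69 = 73.7289 m
d_total = 270.2733 m, t_total = 21.48 s
v_avg = d_total/t_total = 270.2733/21.48 = 12.58 m/s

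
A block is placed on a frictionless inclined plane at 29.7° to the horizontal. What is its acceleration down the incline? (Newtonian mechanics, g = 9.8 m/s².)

a = g sin(θ) = 9.8 × sin(29.7°) = 9.8 × 0.4955 = 4.86 m/s²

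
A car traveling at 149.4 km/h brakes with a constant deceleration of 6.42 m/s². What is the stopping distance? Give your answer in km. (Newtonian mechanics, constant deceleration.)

v₀ = 149.4 km/h × 0.2777777777777778 = 41.5 m/s
d = v₀² / (2a) = 41.5² / (2 × 6.42) = 1722.25 / 12.84 = 134.132 m
d = 134.132 m / 1000.0 = 0.1341 km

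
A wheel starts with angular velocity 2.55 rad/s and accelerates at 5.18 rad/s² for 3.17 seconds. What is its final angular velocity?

ω = ω₀ + αt = 2.55 + 5.18 × 3.17 = 18.97 rad/s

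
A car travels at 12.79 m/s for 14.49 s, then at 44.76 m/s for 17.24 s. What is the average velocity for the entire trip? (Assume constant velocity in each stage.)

d₁ = v₁t₁ = 12.79 × 14.49 = 185.3271 m
d₂ = v₂t₂ = 44.76 × 17.24 = 771.6624 m
d_total = 956.9895 m, t_total = 31.73 s
v_avg = d_total/t_total = 956.9895/31.73 = 30.16 m/s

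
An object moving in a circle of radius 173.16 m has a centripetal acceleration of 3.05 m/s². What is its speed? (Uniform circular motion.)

v = √(a_c × r) = √(3.05 × 173.16) = 22.98 m/s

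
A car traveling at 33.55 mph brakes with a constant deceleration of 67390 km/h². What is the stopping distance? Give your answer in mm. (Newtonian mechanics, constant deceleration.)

v₀ = 33.55 mph × 0.44704 = 14.9982 m/s
a = 67390 km/h² × 7.716049382716049e-05 = 5.19985 m/s²
d = v₀² / (2a) = 14.9982² / (2 × 5.19985) = 224.946 / 10.3997 = 21.63 m
d = 21.63 m / 0.001 = 21630 mm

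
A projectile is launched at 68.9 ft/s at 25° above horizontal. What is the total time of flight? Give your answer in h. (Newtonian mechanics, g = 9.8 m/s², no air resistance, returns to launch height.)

v₀ = 68.9 ft/s × 0.3048 = 21.0007 m/s
T = 2 × v₀ × sin(θ) / g = 2 × 21.0007 × sin(25°) / 9.8 = 2 × 21.0007 × 0.422618 / 9.8 = 1.81128 s
T = 1.81128 s / 3600.0 = 0.0005031 h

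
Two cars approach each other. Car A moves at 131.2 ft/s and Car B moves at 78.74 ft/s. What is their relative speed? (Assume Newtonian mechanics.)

v_rel = v_A + v_B = 131.2 + 78.74 = 209.94 ft/s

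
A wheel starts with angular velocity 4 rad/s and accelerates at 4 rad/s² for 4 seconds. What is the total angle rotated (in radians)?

θ = ω₀t + ½αt² = 4×4 + ½×4×4² = 48.0 rad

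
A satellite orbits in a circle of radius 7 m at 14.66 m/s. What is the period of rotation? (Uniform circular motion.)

T = 2πr/v = 2π×7/14.66 = 3.0 s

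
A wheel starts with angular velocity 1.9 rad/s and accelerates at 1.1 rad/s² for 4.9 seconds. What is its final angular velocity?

ω = ω₀ + αt = 1.9 + 1.1 × 4.9 = 7.29 rad/s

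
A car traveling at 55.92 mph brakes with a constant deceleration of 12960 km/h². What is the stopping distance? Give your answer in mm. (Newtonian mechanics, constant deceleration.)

v₀ = 55.92 mph × 0.44704 = 24.9985 m/s
a = 12960 km/h² × 7.716049382716049e-05 = 1.0 m/s²
d = v₀² / (2a) = 24.9985² / (2 × 1.0) = 624.925 / 2.0 = 312.462 m
d = 312.462 m / 0.001 = 312500 mm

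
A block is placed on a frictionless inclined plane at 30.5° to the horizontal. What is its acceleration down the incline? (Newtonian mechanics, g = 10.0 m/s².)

a = g sin(θ) = 10.0 × sin(30.5°) = 10.0 × 0.50754 = 5.08 m/s²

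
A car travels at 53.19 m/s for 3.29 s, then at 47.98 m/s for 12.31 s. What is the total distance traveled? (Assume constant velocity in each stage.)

d₁ = v₁t₁ = 53.19 × 3.29 = 174.9951 m
d₂ = v₂t₂ = 47.98 × 12.31 = 590.6338 m
d_total = 174.9951 + 590.6338 = 765.63 m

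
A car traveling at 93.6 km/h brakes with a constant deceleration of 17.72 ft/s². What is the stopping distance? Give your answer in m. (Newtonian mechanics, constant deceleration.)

v₀ = 93.6 km/h × 0.2777777777777778 = 26.0 m/s
a = 17.72 ft/s² × 0.3048 = 5.40106 m/s²
d = v₀² / (2a) = 26.0² / (2 × 5.40106) = 676.0 / 10.8021 = 62.58 m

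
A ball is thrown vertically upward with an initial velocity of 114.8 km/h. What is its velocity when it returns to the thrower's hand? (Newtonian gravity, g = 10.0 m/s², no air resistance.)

By conservation of energy (no air resistance), the ball returns to the throw height with the same speed as launch, but directed downward.
|v_ground| = v₀ = 114.8 km/h
v_ground = 114.8 km/h (downward)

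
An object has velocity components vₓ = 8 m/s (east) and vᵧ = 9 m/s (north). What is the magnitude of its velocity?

|v| = √(vₓ² + vᵧ²) = √(8² + 9²) = √(145) = 12.04 m/s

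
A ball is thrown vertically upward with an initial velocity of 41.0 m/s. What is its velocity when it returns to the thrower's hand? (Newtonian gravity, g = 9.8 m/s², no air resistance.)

By conservation of energy (no air resistance), the ball returns to the throw height with the same speed as launch, but directed downward.
|v_ground| = v₀ = 41.0 m/s
v_ground = 41.0 m/s (downward)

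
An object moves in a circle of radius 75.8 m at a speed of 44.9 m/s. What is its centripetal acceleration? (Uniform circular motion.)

a_c = v²/r = 44.9²/75.8 = 2016.01/75.8 = 26.6 m/s²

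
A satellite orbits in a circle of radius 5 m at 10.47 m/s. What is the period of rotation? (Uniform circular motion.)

T = 2πr/v = 2π×5/10.47 = 3.0 s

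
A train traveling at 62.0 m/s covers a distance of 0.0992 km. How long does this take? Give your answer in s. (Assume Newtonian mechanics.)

d = 0.0992 km × 1000.0 = 99.2 m
t = d / v = 99.2 / 62.0 = 1.6 s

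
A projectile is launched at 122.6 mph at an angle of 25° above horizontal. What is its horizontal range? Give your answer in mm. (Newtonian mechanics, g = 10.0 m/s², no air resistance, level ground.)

v₀ = 122.6 mph × 0.44704 = 54.8071 m/s
R = v₀² × sin(2θ) / g = 54.8071² × sin(2 × 25°) / 10.0 = 3003.82 × 0.766044 / 10.0 = 230.106 m
R = 230.106 m / 0.001 = 230100 mm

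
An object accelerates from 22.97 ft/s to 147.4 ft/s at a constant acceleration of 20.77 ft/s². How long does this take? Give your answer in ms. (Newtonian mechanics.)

v₀ = 22.97 ft/s × 0.3048 = 7.00126 m/s
v = 147.4 ft/s × 0.3048 = 44.9275 m/s
a = 20.77 ft/s² × 0.3048 = 6.3307 m/s²
t = (v - v₀) / a = (44.9275 - 7.00126) / 6.3307 = 5.99084 s
t = 5.99084 s / 0.001 = 5991 ms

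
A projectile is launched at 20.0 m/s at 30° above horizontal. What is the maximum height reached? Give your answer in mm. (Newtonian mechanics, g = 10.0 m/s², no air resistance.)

H = v₀² × sin²(θ) / (2g) = 20.0² × sin(30°)² / (2 × 10.0) = 400.0 × 0.25 / 20.0 = 5.0 m
H = 5.0 m / 0.001 = 5000 mm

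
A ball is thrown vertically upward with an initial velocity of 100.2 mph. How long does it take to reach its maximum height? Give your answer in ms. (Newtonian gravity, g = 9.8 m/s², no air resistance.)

v₀ = 100.2 mph × 0.44704 = 44.7934 m/s
t_up = v₀ / g = 44.7934 / 9.8 = 4.57076 s
t_up = 4.57076 s / 0.001 = 4571 ms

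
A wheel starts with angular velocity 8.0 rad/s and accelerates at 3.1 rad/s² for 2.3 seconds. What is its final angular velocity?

ω = ω₀ + αt = 8.0 + 3.1 × 2.3 = 15.13 rad/s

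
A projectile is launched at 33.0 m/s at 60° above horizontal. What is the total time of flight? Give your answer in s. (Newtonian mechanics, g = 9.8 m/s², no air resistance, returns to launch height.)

T = 2 × v₀ × sin(θ) / g = 2 × 33.0 × sin(60°) / 9.8 = 2 × 33.0 × 0.866025 / 9.8 = 5.832 s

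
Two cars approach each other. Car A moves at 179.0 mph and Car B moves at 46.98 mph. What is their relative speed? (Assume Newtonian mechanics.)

v_rel = v_A + v_B = 179.0 + 46.98 = 225.98 mph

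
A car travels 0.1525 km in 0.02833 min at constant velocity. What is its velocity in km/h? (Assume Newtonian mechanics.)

d = 0.1525 km × 1000.0 = 152.5 m
t = 0.02833 min × 60.0 = 1.6998 s
v = d / t = 152.5 / 1.6998 = 89.7164 m/s
v = 89.7164 m/s / 0.2777777777777778 = 323.0 km/h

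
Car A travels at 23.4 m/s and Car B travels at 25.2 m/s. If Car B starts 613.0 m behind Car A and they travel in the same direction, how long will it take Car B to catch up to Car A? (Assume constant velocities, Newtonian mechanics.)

Relative speed: v_rel = 25.2 - 23.4 = 1.8 m/s
Time to catch: t = d₀/v_rel = 613.0/1.8 = 340.56 s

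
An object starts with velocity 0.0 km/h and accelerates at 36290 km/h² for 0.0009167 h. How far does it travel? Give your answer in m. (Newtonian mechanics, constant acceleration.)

v₀ = 0.0 km/h × 0.2777777777777778 = 0.0 m/s
a = 36290 km/h² × 7.716049382716049e-05 = 2.80015 m/s²
t = 0.0009167 h × 3600.0 = 3.30012 s
d = v₀ × t + ½ × a × t² = 0.0 × 3.30012 + 0.5 × 2.80015 × 3.30012² = 15.25 m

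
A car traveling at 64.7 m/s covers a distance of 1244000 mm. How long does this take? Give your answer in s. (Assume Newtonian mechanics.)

d = 1244000 mm × 0.001 = 1244.0 m
t = d / v = 1244.0 / 64.7 = 19.23 s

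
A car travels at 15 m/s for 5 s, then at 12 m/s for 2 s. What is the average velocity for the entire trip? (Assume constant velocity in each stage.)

d₁ = v₁t₁ = 15 × 5 = 75 m
d₂ = v₂t₂ = 12 × 2 = 24 m
d_total = 99 m, t_total = 7 s
v_avg = d_total/t_total = 99/7 = 14.14 m/s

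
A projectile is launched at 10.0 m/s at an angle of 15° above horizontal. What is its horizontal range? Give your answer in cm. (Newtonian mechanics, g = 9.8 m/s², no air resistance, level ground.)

R = v₀² × sin(2θ) / g = 10.0² × sin(2 × 15°) / 9.8 = 100.0 × 0.5 / 9.8 = 5.10204 m
R = 5.10204 m / 0.01 = 510.2 cm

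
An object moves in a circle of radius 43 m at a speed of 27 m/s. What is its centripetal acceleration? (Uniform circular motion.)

a_c = v²/r = 27²/43 = 729/43 = 16.95 m/s²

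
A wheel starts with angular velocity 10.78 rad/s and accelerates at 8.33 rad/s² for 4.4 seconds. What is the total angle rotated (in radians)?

θ = ω₀t + ½αt² = 10.78×4.4 + ½×8.33×4.4² = 128.07 rad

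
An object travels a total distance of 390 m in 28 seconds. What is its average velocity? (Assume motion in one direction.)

v_avg = Δd / Δt = 390 / 28 = 13.93 m/s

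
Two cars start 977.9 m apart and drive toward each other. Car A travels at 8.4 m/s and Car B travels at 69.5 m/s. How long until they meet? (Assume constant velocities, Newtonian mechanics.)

Combined speed: v_combined = 8.4 + 69.5 = 77.9 m/s
Time to meet: t = d/v_combined = 977.9/77.9 = 12.55 s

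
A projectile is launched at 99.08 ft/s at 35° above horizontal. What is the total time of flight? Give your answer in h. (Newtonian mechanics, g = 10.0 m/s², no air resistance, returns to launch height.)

v₀ = 99.08 ft/s × 0.3048 = 30.1996 m/s
T = 2 × v₀ × sin(θ) / g = 2 × 30.1996 × sin(35°) / 10.0 = 2 × 30.1996 × 0.573576 / 10.0 = 3.46435 s
T = 3.46435 s / 3600.0 = 0.0009623 h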